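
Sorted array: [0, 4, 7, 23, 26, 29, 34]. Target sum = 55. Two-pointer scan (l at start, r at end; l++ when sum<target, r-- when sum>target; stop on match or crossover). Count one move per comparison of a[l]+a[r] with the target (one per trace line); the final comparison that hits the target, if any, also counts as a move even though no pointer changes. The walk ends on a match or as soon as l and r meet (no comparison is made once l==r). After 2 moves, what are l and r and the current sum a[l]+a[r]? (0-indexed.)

l=0 r=6: 0+34=34 <55, l++
l=1 r=6: 4+34=38 <55, l++

l=2, r=6, sum=41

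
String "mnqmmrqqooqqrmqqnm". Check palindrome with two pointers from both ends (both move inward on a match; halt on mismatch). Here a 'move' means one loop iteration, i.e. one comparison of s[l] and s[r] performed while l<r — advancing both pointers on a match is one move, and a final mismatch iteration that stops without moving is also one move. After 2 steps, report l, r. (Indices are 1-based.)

l=3, r=16

[1,18] 'm'=='m' → l++,r--
[2,17] 'n'=='n' → l++,r--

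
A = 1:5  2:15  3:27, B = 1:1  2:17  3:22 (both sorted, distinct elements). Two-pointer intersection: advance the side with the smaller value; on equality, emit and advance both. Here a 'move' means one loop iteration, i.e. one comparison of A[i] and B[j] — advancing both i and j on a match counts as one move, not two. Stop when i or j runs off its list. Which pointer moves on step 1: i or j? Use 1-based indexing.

i=1 j=1: 5>1, j++

j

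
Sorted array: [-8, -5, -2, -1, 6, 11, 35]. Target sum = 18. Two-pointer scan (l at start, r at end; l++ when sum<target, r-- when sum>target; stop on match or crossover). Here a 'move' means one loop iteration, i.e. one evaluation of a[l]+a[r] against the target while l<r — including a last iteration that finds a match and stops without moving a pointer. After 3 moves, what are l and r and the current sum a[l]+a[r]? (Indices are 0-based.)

l=0 r=6: -8+35=27 >18, r--
l=0 r=5: -8+11=3 <18, l++
l=1 r=5: -5+11=6 <18, l++

l=2, r=5, sum=9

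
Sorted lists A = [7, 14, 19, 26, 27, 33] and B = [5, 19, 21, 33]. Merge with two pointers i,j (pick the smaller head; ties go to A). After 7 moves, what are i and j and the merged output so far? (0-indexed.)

i=4, j=3, merged so far=[5, 7, 14, 19, 19, 21, 26]

i=0 j=0: A[i]=7>B[j]=5 take 5, j++
i=0 j=1: A[i]=7<=B[j]=19 take 7, i++
i=1 j=1: A[i]=14<=B[j]=19 take 14, i++
i=2 j=1: A[i]=19<=B[j]=19 take 19, i++
i=3 j=1: A[i]=26>B[j]=19 take 19, j++
i=3 j=2: A[i]=26>B[j]=21 take 21, j++
i=3 j=3: A[i]=26<=B[j]=33 take 26, i++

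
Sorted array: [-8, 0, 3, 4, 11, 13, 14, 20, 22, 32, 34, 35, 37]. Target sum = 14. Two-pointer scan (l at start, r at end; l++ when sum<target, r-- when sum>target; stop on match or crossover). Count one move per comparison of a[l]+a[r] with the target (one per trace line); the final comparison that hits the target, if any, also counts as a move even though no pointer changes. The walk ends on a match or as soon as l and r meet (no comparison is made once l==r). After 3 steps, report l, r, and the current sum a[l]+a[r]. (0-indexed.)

l=0 r=12: -8+37=29 >14, r--
l=0 r=11: -8+35=27 >14, r--
l=0 r=10: -8+34=26 >14, r--

l=0, r=9, sum=24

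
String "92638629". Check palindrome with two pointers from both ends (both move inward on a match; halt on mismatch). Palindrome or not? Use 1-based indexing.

l=1 r=8: '9'=='9', l++,r--
l=2 r=7: '2'=='2', l++,r--
l=3 r=6: '6'=='6', l++,r--
l=4 r=5: '3'!='8', stop

not a palindrome (mismatch at 4,5)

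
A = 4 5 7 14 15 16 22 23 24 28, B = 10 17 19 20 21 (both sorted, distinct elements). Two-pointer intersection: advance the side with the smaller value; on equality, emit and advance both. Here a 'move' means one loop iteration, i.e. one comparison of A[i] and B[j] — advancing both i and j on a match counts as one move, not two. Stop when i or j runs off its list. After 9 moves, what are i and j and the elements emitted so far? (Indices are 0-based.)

i=6, j=3, emitted=[]

[i=0,j=0] 4<10 → i++
[i=1,j=0] 5<10 → i++
[i=2,j=0] 7<10 → i++
[i=3,j=0] 14>10 → j++
[i=3,j=1] 14<17 → i++
[i=4,j=1] 15<17 → i++
[i=5,j=1] 16<17 → i++
[i=6,j=1] 22>17 → j++
[i=6,j=2] 22>19 → j++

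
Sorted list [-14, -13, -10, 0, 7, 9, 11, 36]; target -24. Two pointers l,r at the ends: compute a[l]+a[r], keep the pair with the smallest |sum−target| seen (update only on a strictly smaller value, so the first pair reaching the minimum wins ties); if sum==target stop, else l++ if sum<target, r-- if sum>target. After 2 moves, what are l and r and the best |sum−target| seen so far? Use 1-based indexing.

l=1, r=6, best |Δ|=21

[1,8] -14+36=22 d=46 * → r--
[1,7] -14+11=-3 d=21 * → r--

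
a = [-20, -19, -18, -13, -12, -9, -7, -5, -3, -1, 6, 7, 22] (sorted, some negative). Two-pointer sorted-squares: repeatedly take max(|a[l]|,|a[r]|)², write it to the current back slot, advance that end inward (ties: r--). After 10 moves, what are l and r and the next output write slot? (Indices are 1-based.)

l=8, r=10, next write slot=3

[1,13] |-20|<=|22| out[13]=484 → r--
[1,12] |-20|>|7| out[12]=400 → l++
[2,12] |-19|>|7| out[11]=361 → l++
[3,12] |-18|>|7| out[10]=324 → l++
[4,12] |-13|>|7| out[9]=169 → l++
[5,12] |-12|>|7| out[8]=144 → l++
[6,12] |-9|>|7| out[7]=81 → l++
[7,12] |-7|<=|7| out[6]=49 → r--
[7,11] |-7|>|6| out[5]=49 → l++
[8,11] |-5|<=|6| out[4]=36 → r--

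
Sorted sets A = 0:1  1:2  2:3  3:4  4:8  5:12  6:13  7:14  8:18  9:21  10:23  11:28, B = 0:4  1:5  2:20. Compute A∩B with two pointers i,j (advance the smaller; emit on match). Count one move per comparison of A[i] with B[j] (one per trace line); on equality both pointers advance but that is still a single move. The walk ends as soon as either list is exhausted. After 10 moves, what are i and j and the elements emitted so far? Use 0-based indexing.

i=0 j=0: 1<4, i++
i=1 j=0: 2<4, i++
i=2 j=0: 3<4, i++
i=3 j=0: 4==4 emit, i++,j++
i=4 j=1: 8>5, j++
i=4 j=2: 8<20, i++
i=5 j=2: 12<20, i++
i=6 j=2: 13<20, i++
i=7 j=2: 14<20, i++
i=8 j=2: 18<20, i++

i=9, j=2, emitted=[4]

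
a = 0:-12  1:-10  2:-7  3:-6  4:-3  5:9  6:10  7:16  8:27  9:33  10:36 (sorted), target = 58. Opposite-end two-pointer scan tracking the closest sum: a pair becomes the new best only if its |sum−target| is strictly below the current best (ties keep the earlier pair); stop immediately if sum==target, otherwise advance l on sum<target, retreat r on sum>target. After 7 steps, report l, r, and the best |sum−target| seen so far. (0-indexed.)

l=0 r=10: -12+36=24 d=34 *, l++
l=1 r=10: -10+36=26 d=32 *, l++
l=2 r=10: -7+36=29 d=29 *, l++
l=3 r=10: -6+36=30 d=28 *, l++
l=4 r=10: -3+36=33 d=25 *, l++
l=5 r=10: 9+36=45 d=13 *, l++
l=6 r=10: 10+36=46 d=12 *, l++

l=7, r=10, best |Δ|=12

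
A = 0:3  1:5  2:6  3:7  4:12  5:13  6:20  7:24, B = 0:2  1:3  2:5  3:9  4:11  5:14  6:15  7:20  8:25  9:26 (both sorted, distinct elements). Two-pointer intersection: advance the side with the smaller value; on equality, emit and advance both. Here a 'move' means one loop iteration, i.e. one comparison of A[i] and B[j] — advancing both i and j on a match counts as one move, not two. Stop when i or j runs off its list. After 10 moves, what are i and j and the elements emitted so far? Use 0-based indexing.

[i=0,j=0] 3>2 → j++
[i=0,j=1] 3==3 emit → i++,j++
[i=1,j=2] 5==5 emit → i++,j++
[i=2,j=3] 6<9 → i++
[i=3,j=3] 7<9 → i++
[i=4,j=3] 12>9 → j++
[i=4,j=4] 12>11 → j++
[i=4,j=5] 12<14 → i++
[i=5,j=5] 13<14 → i++
[i=6,j=5] 20>14 → j++

i=6, j=6, emitted=[3, 5]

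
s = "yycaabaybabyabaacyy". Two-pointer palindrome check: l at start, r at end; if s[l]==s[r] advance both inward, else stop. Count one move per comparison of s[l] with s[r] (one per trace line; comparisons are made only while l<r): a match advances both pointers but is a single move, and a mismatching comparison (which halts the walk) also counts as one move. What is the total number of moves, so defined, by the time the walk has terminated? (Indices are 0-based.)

l=0 r=18: 'y'=='y', l++,r--
l=1 r=17: 'y'=='y', l++,r--
l=2 r=16: 'c'=='c', l++,r--
l=3 r=15: 'a'=='a', l++,r--
l=4 r=14: 'a'=='a', l++,r--
l=5 r=13: 'b'=='b', l++,r--
l=6 r=12: 'a'=='a', l++,r--
l=7 r=11: 'y'=='y', l++,r--
l=8 r=10: 'b'=='b', l++,r--

9 moves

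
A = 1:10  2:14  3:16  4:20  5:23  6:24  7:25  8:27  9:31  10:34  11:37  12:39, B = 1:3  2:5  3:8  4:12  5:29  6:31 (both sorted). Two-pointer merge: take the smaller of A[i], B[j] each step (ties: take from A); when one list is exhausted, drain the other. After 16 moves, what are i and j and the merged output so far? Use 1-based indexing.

[i=1,j=1] A[i]=10>B[j]=3 take 3 → j++
[i=1,j=2] A[i]=10>B[j]=5 take 5 → j++
[i=1,j=3] A[i]=10>B[j]=8 take 8 → j++
[i=1,j=4] A[i]=10<=B[j]=12 take 10 → i++
[i=2,j=4] A[i]=14>B[j]=12 take 12 → j++
[i=2,j=5] A[i]=14<=B[j]=29 take 14 → i++
[i=3,j=5] A[i]=16<=B[j]=29 take 16 → i++
[i=4,j=5] A[i]=20<=B[j]=29 take 20 → i++
[i=5,j=5] A[i]=23<=B[j]=29 take 23 → i++
[i=6,j=5] A[i]=24<=B[j]=29 take 24 → i++
[i=7,j=5] A[i]=25<=B[j]=29 take 25 → i++
[i=8,j=5] A[i]=27<=B[j]=29 take 27 → i++
[i=9,j=5] A[i]=31>B[j]=29 take 29 → j++
[i=9,j=6] A[i]=31<=B[j]=31 take 31 → i++
[i=10,j=6] A[i]=34>B[j]=31 take 31 → j++
[i=10,j=7] B done, take A[i]=34 → i++

i=11, j=7, merged so far=[3, 5, 8, 10, 12, 14, 16, 20, 23, 24, 25, 27, 29, 31, 31, 34]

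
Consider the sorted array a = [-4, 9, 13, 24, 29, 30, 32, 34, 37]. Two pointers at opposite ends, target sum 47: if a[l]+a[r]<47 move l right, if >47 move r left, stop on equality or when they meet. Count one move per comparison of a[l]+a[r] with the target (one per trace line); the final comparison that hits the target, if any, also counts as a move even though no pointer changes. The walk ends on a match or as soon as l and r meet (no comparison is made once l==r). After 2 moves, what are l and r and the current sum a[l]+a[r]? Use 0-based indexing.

[0,8] -4+37=33 <47 → l++
[1,8] 9+37=46 <47 → l++

l=2, r=8, sum=50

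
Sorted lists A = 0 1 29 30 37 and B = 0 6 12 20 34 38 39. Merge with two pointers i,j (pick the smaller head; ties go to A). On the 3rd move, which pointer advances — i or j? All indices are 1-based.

i

[i=1,j=1] A[i]=0<=B[j]=0 take 0 → i++
[i=2,j=1] A[i]=1>B[j]=0 take 0 → j++
[i=2,j=2] A[i]=1<=B[j]=6 take 1 → i++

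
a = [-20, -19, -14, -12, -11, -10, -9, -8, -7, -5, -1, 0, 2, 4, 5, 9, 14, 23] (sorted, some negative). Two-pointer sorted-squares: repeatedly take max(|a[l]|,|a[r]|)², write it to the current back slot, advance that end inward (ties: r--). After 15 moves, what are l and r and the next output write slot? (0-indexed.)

[0,17] |-20|<=|23| out[17]=529 → r--
[0,16] |-20|>|14| out[16]=400 → l++
[1,16] |-19|>|14| out[15]=361 → l++
[2,16] |-14|<=|14| out[14]=196 → r--
[2,15] |-14|>|9| out[13]=196 → l++
[3,15] |-12|>|9| out[12]=144 → l++
[4,15] |-11|>|9| out[11]=121 → l++
[5,15] |-10|>|9| out[10]=100 → l++
[6,15] |-9|<=|9| out[9]=81 → r--
[6,14] |-9|>|5| out[8]=81 → l++
[7,14] |-8|>|5| out[7]=64 → l++
[8,14] |-7|>|5| out[6]=49 → l++
[9,14] |-5|<=|5| out[5]=25 → r--
[9,13] |-5|>|4| out[4]=25 → l++
[10,13] |-1|<=|4| out[3]=16 → r--

l=10, r=12, next write slot=2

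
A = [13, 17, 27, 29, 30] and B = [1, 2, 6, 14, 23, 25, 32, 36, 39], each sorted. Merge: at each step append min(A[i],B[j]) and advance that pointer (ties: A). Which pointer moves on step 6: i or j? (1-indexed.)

i

[i=1,j=1] A[i]=13>B[j]=1 take 1 → j++
[i=1,j=2] A[i]=13>B[j]=2 take 2 → j++
[i=1,j=3] A[i]=13>B[j]=6 take 6 → j++
[i=1,j=4] A[i]=13<=B[j]=14 take 13 → i++
[i=2,j=4] A[i]=17>B[j]=14 take 14 → j++
[i=2,j=5] A[i]=17<=B[j]=23 take 17 → i++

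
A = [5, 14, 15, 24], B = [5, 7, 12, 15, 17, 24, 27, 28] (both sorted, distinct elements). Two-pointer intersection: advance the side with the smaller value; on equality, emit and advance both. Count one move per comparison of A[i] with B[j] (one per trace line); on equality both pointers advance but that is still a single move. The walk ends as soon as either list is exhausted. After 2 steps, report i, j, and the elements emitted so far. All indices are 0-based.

[i=0,j=0] 5==5 emit → i++,j++
[i=1,j=1] 14>7 → j++

i=1, j=2, emitted=[5]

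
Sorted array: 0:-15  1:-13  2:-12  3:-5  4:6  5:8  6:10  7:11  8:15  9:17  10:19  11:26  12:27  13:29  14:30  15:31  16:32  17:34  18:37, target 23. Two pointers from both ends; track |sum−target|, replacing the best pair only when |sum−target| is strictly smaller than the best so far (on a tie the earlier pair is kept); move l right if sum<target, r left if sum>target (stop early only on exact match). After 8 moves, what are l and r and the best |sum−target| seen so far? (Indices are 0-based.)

[0,18] -15+37=22 d=1 * → l++
[1,18] -13+37=24 d=1 → r--
[1,17] -13+34=21 d=2 → l++
[2,17] -12+34=22 d=1 → l++
[3,17] -5+34=29 d=6 → r--
[3,16] -5+32=27 d=4 → r--
[3,15] -5+31=26 d=3 → r--
[3,14] -5+30=25 d=2 → r--

l=3, r=13, best |Δ|=1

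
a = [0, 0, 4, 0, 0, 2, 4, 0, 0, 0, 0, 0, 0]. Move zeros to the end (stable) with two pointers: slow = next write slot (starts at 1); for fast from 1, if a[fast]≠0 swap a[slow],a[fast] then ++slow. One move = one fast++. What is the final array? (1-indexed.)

[4, 2, 4, 0, 0, 0, 0, 0, 0, 0, 0, 0, 0]

(s=1,f=1) a[fast]=0 → fast++
(s=1,f=2) a[fast]=0 → fast++
(s=1,f=3) a[fast]=4≠0 swap→a[1]=4 → slow++,fast++
(s=2,f=4) a[fast]=0 → fast++
(s=2,f=5) a[fast]=0 → fast++
(s=2,f=6) a[fast]=2≠0 swap→a[2]=2 → slow++,fast++
(s=3,f=7) a[fast]=4≠0 swap→a[3]=4 → slow++,fast++
(s=4,f=8) a[fast]=0 → fast++
(s=4,f=9) a[fast]=0 → fast++
(s=4,f=10) a[fast]=0 → fast++
(s=4,f=11) a[fast]=0 → fast++
(s=4,f=12) a[fast]=0 → fast++
(s=4,f=13) a[fast]=0 → fast++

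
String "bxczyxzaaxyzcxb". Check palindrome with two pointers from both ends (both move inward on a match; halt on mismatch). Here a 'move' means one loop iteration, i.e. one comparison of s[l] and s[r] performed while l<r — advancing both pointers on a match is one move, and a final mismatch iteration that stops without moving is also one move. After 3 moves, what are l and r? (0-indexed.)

l=0 r=14: 'b'=='b', l++,r--
l=1 r=13: 'x'=='x', l++,r--
l=2 r=12: 'c'=='c', l++,r--

l=3, r=11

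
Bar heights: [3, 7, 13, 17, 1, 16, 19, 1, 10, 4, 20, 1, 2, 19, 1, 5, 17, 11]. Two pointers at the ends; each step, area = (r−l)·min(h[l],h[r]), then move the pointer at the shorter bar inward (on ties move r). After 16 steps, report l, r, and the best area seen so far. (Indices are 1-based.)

[1,18] min(3,11)*17=51 best=51 * → l++
[2,18] min(7,11)*16=112 best=112 * → l++
[3,18] min(13,11)*15=165 best=165 * → r--
[3,17] min(13,17)*14=182 best=182 * → l++
[4,17] min(17,17)*13=221 best=221 * → r--
[4,16] min(17,5)*12=60 best=221 → r--
[4,15] min(17,1)*11=11 best=221 → r--
[4,14] min(17,19)*10=170 best=221 → l++
[5,14] min(1,19)*9=9 best=221 → l++
[6,14] min(16,19)*8=128 best=221 → l++
[7,14] min(19,19)*7=133 best=221 → r--
[7,13] min(19,2)*6=12 best=221 → r--
[7,12] min(19,1)*5=5 best=221 → r--
[7,11] min(19,20)*4=76 best=221 → l++
[8,11] min(1,20)*3=3 best=221 → l++
[9,11] min(10,20)*2=20 best=221 → l++

l=10, r=11, best area=221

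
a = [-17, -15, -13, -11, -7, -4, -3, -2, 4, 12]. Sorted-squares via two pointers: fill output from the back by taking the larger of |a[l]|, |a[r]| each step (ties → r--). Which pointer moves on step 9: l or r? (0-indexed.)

l

[0,9] |-17|>|12| out[9]=289 → l++
[1,9] |-15|>|12| out[8]=225 → l++
[2,9] |-13|>|12| out[7]=169 → l++
[3,9] |-11|<=|12| out[6]=144 → r--
[3,8] |-11|>|4| out[5]=121 → l++
[4,8] |-7|>|4| out[4]=49 → l++
[5,8] |-4|<=|4| out[3]=16 → r--
[5,7] |-4|>|-2| out[2]=16 → l++
[6,7] |-3|>|-2| out[1]=9 → l++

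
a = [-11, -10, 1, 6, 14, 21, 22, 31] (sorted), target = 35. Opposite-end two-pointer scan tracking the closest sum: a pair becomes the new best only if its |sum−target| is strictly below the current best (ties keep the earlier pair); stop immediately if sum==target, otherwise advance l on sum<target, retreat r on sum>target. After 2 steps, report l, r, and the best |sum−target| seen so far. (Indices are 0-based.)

l=0 r=7: -11+31=20 d=15 *, l++
l=1 r=7: -10+31=21 d=14 *, l++

l=2, r=7, best |Δ|=14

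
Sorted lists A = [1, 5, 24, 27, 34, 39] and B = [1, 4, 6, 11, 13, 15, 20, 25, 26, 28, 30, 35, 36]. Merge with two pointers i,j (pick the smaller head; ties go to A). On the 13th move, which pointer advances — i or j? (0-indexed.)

i=0 j=0: A[i]=1<=B[j]=1 take 1, i++
i=1 j=0: A[i]=5>B[j]=1 take 1, j++
i=1 j=1: A[i]=5>B[j]=4 take 4, j++
i=1 j=2: A[i]=5<=B[j]=6 take 5, i++
i=2 j=2: A[i]=24>B[j]=6 take 6, j++
i=2 j=3: A[i]=24>B[j]=11 take 11, j++
i=2 j=4: A[i]=24>B[j]=13 take 13, j++
i=2 j=5: A[i]=24>B[j]=15 take 15, j++
i=2 j=6: A[i]=24>B[j]=20 take 20, j++
i=2 j=7: A[i]=24<=B[j]=25 take 24, i++
i=3 j=7: A[i]=27>B[j]=25 take 25, j++
i=3 j=8: A[i]=27>B[j]=26 take 26, j++
i=3 j=9: A[i]=27<=B[j]=28 take 27, i++

i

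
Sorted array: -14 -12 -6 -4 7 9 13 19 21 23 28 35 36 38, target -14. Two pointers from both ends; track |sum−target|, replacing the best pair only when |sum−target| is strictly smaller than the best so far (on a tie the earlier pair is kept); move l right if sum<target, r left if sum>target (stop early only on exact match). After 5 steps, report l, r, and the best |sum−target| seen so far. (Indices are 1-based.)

l=1, r=9, best |Δ|=23

l=1 r=14: -14+38=24 d=38 *, r--
l=1 r=13: -14+36=22 d=36 *, r--
l=1 r=12: -14+35=21 d=35 *, r--
l=1 r=11: -14+28=14 d=28 *, r--
l=1 r=10: -14+23=9 d=23 *, r--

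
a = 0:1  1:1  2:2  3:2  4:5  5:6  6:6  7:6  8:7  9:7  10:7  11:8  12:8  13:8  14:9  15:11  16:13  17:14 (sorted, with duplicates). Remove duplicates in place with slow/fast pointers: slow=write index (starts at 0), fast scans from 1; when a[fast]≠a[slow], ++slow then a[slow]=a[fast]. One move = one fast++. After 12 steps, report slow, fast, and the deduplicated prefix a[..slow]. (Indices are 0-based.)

(s=0,f=1) a[fast]=1=a[slow] dup → fast++
(s=0,f=2) a[fast]=2≠a[slow]=1 write a[1]=2 → slow++,fast++
(s=1,f=3) a[fast]=2=a[slow] dup → fast++
(s=1,f=4) a[fast]=5≠a[slow]=2 write a[2]=5 → slow++,fast++
(s=2,f=5) a[fast]=6≠a[slow]=5 write a[3]=6 → slow++,fast++
(s=3,f=6) a[fast]=6=a[slow] dup → fast++
(s=3,f=7) a[fast]=6=a[slow] dup → fast++
(s=3,f=8) a[fast]=7≠a[slow]=6 write a[4]=7 → slow++,fast++
(s=4,f=9) a[fast]=7=a[slow] dup → fast++
(s=4,f=10) a[fast]=7=a[slow] dup → fast++
(s=4,f=11) a[fast]=8≠a[slow]=7 write a[5]=8 → slow++,fast++
(s=5,f=12) a[fast]=8=a[slow] dup → fast++

slow=5, fast=13, prefix=[1, 2, 5, 6, 7, 8]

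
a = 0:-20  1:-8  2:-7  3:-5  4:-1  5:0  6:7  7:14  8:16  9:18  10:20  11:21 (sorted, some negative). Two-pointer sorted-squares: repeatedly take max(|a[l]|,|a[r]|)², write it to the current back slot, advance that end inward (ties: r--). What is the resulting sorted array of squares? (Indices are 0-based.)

[0,11] |-20|<=|21| out[11]=441 → r--
[0,10] |-20|<=|20| out[10]=400 → r--
[0,9] |-20|>|18| out[9]=400 → l++
[1,9] |-8|<=|18| out[8]=324 → r--
[1,8] |-8|<=|16| out[7]=256 → r--
[1,7] |-8|<=|14| out[6]=196 → r--
[1,6] |-8|>|7| out[5]=64 → l++
[2,6] |-7|<=|7| out[4]=49 → r--
[2,5] |-7|>|0| out[3]=49 → l++
[3,5] |-5|>|0| out[2]=25 → l++
[4,5] |-1|>|0| out[1]=1 → l++
[5,5] |0|<=|0| out[0]=0 → r--

[0, 1, 25, 49, 49, 64, 196, 256, 324, 400, 400, 441]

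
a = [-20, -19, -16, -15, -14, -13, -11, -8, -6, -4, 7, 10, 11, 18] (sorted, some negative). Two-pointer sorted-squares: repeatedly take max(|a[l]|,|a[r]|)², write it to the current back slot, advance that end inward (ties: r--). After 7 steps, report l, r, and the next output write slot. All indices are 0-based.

l=6, r=12, next write slot=6

[0,13] |-20|>|18| out[13]=400 → l++
[1,13] |-19|>|18| out[12]=361 → l++
[2,13] |-16|<=|18| out[11]=324 → r--
[2,12] |-16|>|11| out[10]=256 → l++
[3,12] |-15|>|11| out[9]=225 → l++
[4,12] |-14|>|11| out[8]=196 → l++
[5,12] |-13|>|11| out[7]=169 → l++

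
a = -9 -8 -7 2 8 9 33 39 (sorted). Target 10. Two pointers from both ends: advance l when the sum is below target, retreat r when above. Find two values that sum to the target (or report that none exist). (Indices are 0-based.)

(2, 8)

l=0 r=7: -9+39=30 >10, r--
l=0 r=6: -9+33=24 >10, r--
l=0 r=5: -9+9=0 <10, l++
l=1 r=5: -8+9=1 <10, l++
l=2 r=5: -7+9=2 <10, l++
l=3 r=5: 2+9=11 >10, r--
l=3 r=4: 2+8=10, found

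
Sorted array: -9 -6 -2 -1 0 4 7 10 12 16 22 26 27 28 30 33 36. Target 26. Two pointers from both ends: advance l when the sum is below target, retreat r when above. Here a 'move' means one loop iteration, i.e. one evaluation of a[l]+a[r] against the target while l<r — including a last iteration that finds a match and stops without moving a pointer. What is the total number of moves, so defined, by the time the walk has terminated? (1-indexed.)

6 moves

l=1 r=17: -9+36=27 >26, r--
l=1 r=16: -9+33=24 <26, l++
l=2 r=16: -6+33=27 >26, r--
l=2 r=15: -6+30=24 <26, l++
l=3 r=15: -2+30=28 >26, r--
l=3 r=14: -2+28=26, found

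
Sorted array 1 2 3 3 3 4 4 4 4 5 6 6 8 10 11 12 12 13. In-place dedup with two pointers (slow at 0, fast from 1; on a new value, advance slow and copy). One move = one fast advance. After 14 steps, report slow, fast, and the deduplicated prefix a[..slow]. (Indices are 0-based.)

slow=0 fast=1: a[fast]=2≠a[slow]=1 write a[1]=2, slow++,fast++
slow=1 fast=2: a[fast]=3≠a[slow]=2 write a[2]=3, slow++,fast++
slow=2 fast=3: a[fast]=3=a[slow] dup, fast++
slow=2 fast=4: a[fast]=3=a[slow] dup, fast++
slow=2 fast=5: a[fast]=4≠a[slow]=3 write a[3]=4, slow++,fast++
slow=3 fast=6: a[fast]=4=a[slow] dup, fast++
slow=3 fast=7: a[fast]=4=a[slow] dup, fast++
slow=3 fast=8: a[fast]=4=a[slow] dup, fast++
slow=3 fast=9: a[fast]=5≠a[slow]=4 write a[4]=5, slow++,fast++
slow=4 fast=10: a[fast]=6≠a[slow]=5 write a[5]=6, slow++,fast++
slow=5 fast=11: a[fast]=6=a[slow] dup, fast++
slow=5 fast=12: a[fast]=8≠a[slow]=6 write a[6]=8, slow++,fast++
slow=6 fast=13: a[fast]=10≠a[slow]=8 write a[7]=10, slow++,fast++
slow=7 fast=14: a[fast]=11≠a[slow]=10 write a[8]=11, slow++,fast++

slow=8, fast=15, prefix=[1, 2, 3, 4, 5, 6, 8, 10, 11]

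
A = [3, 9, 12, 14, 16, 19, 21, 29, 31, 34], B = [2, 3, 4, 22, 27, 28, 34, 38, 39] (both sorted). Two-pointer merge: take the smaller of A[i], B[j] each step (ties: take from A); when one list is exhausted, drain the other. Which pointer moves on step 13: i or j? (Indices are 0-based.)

j

i=0 j=0: A[i]=3>B[j]=2 take 2, j++
i=0 j=1: A[i]=3<=B[j]=3 take 3, i++
i=1 j=1: A[i]=9>B[j]=3 take 3, j++
i=1 j=2: A[i]=9>B[j]=4 take 4, j++
i=1 j=3: A[i]=9<=B[j]=22 take 9, i++
i=2 j=3: A[i]=12<=B[j]=22 take 12, i++
i=3 j=3: A[i]=14<=B[j]=22 take 14, i++
i=4 j=3: A[i]=16<=B[j]=22 take 16, i++
i=5 j=3: A[i]=19<=B[j]=22 take 19, i++
i=6 j=3: A[i]=21<=B[j]=22 take 21, i++
i=7 j=3: A[i]=29>B[j]=22 take 22, j++
i=7 j=4: A[i]=29>B[j]=27 take 27, j++
i=7 j=5: A[i]=29>B[j]=28 take 28, j++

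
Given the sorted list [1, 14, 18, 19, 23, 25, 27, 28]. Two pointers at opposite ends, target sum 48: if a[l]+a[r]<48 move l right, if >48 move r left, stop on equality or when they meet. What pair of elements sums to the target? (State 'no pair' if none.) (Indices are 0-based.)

(23, 25)

[0,7] 1+28=29 <48 → l++
[1,7] 14+28=42 <48 → l++
[2,7] 18+28=46 <48 → l++
[3,7] 19+28=47 <48 → l++
[4,7] 23+28=51 >48 → r--
[4,6] 23+27=50 >48 → r--
[4,5] 23+25=48 → found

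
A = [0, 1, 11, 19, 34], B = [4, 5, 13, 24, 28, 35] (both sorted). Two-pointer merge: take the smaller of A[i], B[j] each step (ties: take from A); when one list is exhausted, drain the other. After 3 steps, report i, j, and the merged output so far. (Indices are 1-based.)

i=3, j=2, merged so far=[0, 1, 4]

[i=1,j=1] A[i]=0<=B[j]=4 take 0 → i++
[i=2,j=1] A[i]=1<=B[j]=4 take 1 → i++
[i=3,j=1] A[i]=11>B[j]=4 take 4 → j++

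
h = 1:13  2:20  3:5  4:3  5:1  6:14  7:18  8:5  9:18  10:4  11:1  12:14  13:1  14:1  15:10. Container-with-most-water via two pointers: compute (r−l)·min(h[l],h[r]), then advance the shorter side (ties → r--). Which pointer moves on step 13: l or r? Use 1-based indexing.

r

[1,15] min(13,10)*14=140 best=140 * → r--
[1,14] min(13,1)*13=13 best=140 → r--
[1,13] min(13,1)*12=12 best=140 → r--
[1,12] min(13,14)*11=143 best=143 * → l++
[2,12] min(20,14)*10=140 best=143 → r--
[2,11] min(20,1)*9=9 best=143 → r--
[2,10] min(20,4)*8=32 best=143 → r--
[2,9] min(20,18)*7=126 best=143 → r--
[2,8] min(20,5)*6=30 best=143 → r--
[2,7] min(20,18)*5=90 best=143 → r--
[2,6] min(20,14)*4=56 best=143 → r--
[2,5] min(20,1)*3=3 best=143 → r--
[2,4] min(20,3)*2=6 best=143 → r--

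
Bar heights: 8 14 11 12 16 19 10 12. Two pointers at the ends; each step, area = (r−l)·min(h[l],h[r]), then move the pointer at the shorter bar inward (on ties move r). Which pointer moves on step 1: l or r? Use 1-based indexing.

[1,8] min(8,12)*7=56 best=56 * → l++

l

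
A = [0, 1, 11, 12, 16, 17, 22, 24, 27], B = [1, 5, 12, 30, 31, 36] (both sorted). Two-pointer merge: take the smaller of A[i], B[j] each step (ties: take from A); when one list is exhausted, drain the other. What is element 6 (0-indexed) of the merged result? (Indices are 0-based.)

[i=0,j=0] A[i]=0<=B[j]=1 take 0 → i++
[i=1,j=0] A[i]=1<=B[j]=1 take 1 → i++
[i=2,j=0] A[i]=11>B[j]=1 take 1 → j++
[i=2,j=1] A[i]=11>B[j]=5 take 5 → j++
[i=2,j=2] A[i]=11<=B[j]=12 take 11 → i++
[i=3,j=2] A[i]=12<=B[j]=12 take 12 → i++
[i=4,j=2] A[i]=16>B[j]=12 take 12 → j++
[i=4,j=3] A[i]=16<=B[j]=30 take 16 → i++
[i=5,j=3] A[i]=17<=B[j]=30 take 17 → i++
[i=6,j=3] A[i]=22<=B[j]=30 take 22 → i++
[i=7,j=3] A[i]=24<=B[j]=30 take 24 → i++
[i=8,j=3] A[i]=27<=B[j]=30 take 27 → i++
[i=9,j=3] A done, take B[j]=30 → j++
[i=9,j=4] A done, take B[j]=31 → j++
[i=9,j=5] A done, take B[j]=36 → j++

merged[6] = 12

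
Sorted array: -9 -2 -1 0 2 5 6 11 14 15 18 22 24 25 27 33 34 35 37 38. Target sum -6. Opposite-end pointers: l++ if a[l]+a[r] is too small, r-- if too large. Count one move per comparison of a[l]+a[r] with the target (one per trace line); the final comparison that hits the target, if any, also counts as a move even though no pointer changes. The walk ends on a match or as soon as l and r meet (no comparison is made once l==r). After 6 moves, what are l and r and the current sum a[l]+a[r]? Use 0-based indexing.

l=0 r=19: -9+38=29 >-6, r--
l=0 r=18: -9+37=28 >-6, r--
l=0 r=17: -9+35=26 >-6, r--
l=0 r=16: -9+34=25 >-6, r--
l=0 r=15: -9+33=24 >-6, r--
l=0 r=14: -9+27=18 >-6, r--

l=0, r=13, sum=16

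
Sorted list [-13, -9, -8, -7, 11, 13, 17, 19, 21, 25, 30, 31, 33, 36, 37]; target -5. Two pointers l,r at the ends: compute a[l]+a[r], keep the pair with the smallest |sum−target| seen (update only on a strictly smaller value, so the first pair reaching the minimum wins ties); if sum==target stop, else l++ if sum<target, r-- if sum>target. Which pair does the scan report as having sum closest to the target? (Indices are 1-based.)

pair (-13, 11) with sum -2 (|Δ|=3)

l=1 r=15: -13+37=24 d=29 *, r--
l=1 r=14: -13+36=23 d=28 *, r--
l=1 r=13: -13+33=20 d=25 *, r--
l=1 r=12: -13+31=18 d=23 *, r--
l=1 r=11: -13+30=17 d=22 *, r--
l=1 r=10: -13+25=12 d=17 *, r--
l=1 r=9: -13+21=8 d=13 *, r--
l=1 r=8: -13+19=6 d=11 *, r--
l=1 r=7: -13+17=4 d=9 *, r--
l=1 r=6: -13+13=0 d=5 *, r--
l=1 r=5: -13+11=-2 d=3 *, r--
l=1 r=4: -13+-7=-20 d=15, l++
l=2 r=4: -9+-7=-16 d=11, l++
l=3 r=4: -8+-7=-15 d=10, l++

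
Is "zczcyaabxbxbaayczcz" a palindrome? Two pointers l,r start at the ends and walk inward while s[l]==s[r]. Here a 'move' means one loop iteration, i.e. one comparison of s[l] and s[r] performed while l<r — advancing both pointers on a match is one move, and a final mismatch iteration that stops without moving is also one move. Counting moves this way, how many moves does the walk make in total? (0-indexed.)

9 moves

l=0 r=18: 'z'=='z', l++,r--
l=1 r=17: 'c'=='c', l++,r--
l=2 r=16: 'z'=='z', l++,r--
l=3 r=15: 'c'=='c', l++,r--
l=4 r=14: 'y'=='y', l++,r--
l=5 r=13: 'a'=='a', l++,r--
l=6 r=12: 'a'=='a', l++,r--
l=7 r=11: 'b'=='b', l++,r--
l=8 r=10: 'x'=='x', l++,r--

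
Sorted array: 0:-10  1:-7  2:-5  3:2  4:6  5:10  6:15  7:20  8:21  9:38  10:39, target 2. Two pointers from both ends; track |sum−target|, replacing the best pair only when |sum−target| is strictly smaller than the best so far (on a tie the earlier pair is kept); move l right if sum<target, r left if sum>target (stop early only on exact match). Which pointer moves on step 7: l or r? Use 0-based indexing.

l=0 r=10: -10+39=29 d=27 *, r--
l=0 r=9: -10+38=28 d=26 *, r--
l=0 r=8: -10+21=11 d=9 *, r--
l=0 r=7: -10+20=10 d=8 *, r--
l=0 r=6: -10+15=5 d=3 *, r--
l=0 r=5: -10+10=0 d=2 *, l++
l=1 r=5: -7+10=3 d=1 *, r--

r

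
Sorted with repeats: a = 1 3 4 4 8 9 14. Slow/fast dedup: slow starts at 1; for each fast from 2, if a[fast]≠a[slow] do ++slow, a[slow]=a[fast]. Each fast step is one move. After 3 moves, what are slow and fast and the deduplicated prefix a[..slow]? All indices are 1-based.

(s=1,f=2) a[fast]=3≠a[slow]=1 write a[2]=3 → slow++,fast++
(s=2,f=3) a[fast]=4≠a[slow]=3 write a[3]=4 → slow++,fast++
(s=3,f=4) a[fast]=4=a[slow] dup → fast++

slow=3, fast=5, prefix=[1, 3, 4]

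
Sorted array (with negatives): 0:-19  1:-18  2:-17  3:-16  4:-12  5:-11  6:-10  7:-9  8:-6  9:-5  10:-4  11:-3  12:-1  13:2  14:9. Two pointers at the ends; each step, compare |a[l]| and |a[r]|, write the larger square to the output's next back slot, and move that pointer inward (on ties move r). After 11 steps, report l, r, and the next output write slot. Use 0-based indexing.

l=0 r=14: |-19|>|9| out[14]=361, l++
l=1 r=14: |-18|>|9| out[13]=324, l++
l=2 r=14: |-17|>|9| out[12]=289, l++
l=3 r=14: |-16|>|9| out[11]=256, l++
l=4 r=14: |-12|>|9| out[10]=144, l++
l=5 r=14: |-11|>|9| out[9]=121, l++
l=6 r=14: |-10|>|9| out[8]=100, l++
l=7 r=14: |-9|<=|9| out[7]=81, r--
l=7 r=13: |-9|>|2| out[6]=81, l++
l=8 r=13: |-6|>|2| out[5]=36, l++
l=9 r=13: |-5|>|2| out[4]=25, l++

l=10, r=13, next write slot=3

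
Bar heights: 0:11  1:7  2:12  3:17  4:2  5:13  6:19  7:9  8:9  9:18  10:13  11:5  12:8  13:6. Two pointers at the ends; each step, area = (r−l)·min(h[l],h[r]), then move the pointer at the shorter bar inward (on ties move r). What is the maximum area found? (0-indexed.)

max area = 110

[0,13] min(11,6)*13=78 best=78 * → r--
[0,12] min(11,8)*12=96 best=96 * → r--
[0,11] min(11,5)*11=55 best=96 → r--
[0,10] min(11,13)*10=110 best=110 * → l++
[1,10] min(7,13)*9=63 best=110 → l++
[2,10] min(12,13)*8=96 best=110 → l++
[3,10] min(17,13)*7=91 best=110 → r--
[3,9] min(17,18)*6=102 best=110 → l++
[4,9] min(2,18)*5=10 best=110 → l++
[5,9] min(13,18)*4=52 best=110 → l++
[6,9] min(19,18)*3=54 best=110 → r--
[6,8] min(19,9)*2=18 best=110 → r--
[6,7] min(19,9)*1=9 best=110 → r--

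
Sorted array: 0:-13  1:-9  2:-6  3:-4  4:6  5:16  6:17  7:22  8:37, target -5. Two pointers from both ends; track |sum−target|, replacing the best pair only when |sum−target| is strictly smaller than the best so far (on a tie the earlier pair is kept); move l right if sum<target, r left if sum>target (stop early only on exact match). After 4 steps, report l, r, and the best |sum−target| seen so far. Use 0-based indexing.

[0,8] -13+37=24 d=29 * → r--
[0,7] -13+22=9 d=14 * → r--
[0,6] -13+17=4 d=9 * → r--
[0,5] -13+16=3 d=8 * → r--

l=0, r=4, best |Δ|=8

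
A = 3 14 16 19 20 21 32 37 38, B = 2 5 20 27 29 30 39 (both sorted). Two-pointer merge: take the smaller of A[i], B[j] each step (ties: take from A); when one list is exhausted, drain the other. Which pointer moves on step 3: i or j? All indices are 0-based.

j

[i=0,j=0] A[i]=3>B[j]=2 take 2 → j++
[i=0,j=1] A[i]=3<=B[j]=5 take 3 → i++
[i=1,j=1] A[i]=14>B[j]=5 take 5 → j++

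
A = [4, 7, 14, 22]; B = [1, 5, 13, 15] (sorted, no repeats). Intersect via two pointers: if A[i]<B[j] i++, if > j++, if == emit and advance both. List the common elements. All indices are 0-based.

intersection = []

i=0 j=0: 4>1, j++
i=0 j=1: 4<5, i++
i=1 j=1: 7>5, j++
i=1 j=2: 7<13, i++
i=2 j=2: 14>13, j++
i=2 j=3: 14<15, i++
i=3 j=3: 22>15, j++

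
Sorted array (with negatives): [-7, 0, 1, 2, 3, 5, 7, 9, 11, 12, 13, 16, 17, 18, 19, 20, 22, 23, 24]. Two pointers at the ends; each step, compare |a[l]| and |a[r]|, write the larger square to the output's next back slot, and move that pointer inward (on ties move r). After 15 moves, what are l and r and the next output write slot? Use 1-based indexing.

l=2, r=5, next write slot=4

[1,19] |-7|<=|24| out[19]=576 → r--
[1,18] |-7|<=|23| out[18]=529 → r--
[1,17] |-7|<=|22| out[17]=484 → r--
[1,16] |-7|<=|20| out[16]=400 → r--
[1,15] |-7|<=|19| out[15]=361 → r--
[1,14] |-7|<=|18| out[14]=324 → r--
[1,13] |-7|<=|17| out[13]=289 → r--
[1,12] |-7|<=|16| out[12]=256 → r--
[1,11] |-7|<=|13| out[11]=169 → r--
[1,10] |-7|<=|12| out[10]=144 → r--
[1,9] |-7|<=|11| out[9]=121 → r--
[1,8] |-7|<=|9| out[8]=81 → r--
[1,7] |-7|<=|7| out[7]=49 → r--
[1,6] |-7|>|5| out[6]=49 → l++
[2,6] |0|<=|5| out[5]=25 → r--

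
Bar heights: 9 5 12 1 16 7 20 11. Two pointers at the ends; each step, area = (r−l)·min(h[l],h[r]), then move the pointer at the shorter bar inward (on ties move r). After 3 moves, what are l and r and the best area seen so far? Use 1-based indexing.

[1,8] min(9,11)*7=63 best=63 * → l++
[2,8] min(5,11)*6=30 best=63 → l++
[3,8] min(12,11)*5=55 best=63 → r--

l=3, r=7, best area=63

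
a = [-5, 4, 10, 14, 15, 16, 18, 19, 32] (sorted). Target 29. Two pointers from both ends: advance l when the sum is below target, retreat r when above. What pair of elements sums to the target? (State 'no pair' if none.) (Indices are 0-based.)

[0,8] -5+32=27 <29 → l++
[1,8] 4+32=36 >29 → r--
[1,7] 4+19=23 <29 → l++
[2,7] 10+19=29 → found

(10, 19)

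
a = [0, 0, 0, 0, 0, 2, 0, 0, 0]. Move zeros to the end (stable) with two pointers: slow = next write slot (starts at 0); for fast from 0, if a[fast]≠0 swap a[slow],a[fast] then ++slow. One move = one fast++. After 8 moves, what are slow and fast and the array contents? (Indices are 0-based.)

slow=0 fast=0: a[fast]=0, fast++
slow=0 fast=1: a[fast]=0, fast++
slow=0 fast=2: a[fast]=0, fast++
slow=0 fast=3: a[fast]=0, fast++
slow=0 fast=4: a[fast]=0, fast++
slow=0 fast=5: a[fast]=2≠0 swap→a[0]=2, slow++,fast++
slow=1 fast=6: a[fast]=0, fast++
slow=1 fast=7: a[fast]=0, fast++

slow=1, fast=8, a=[2, 0, 0, 0, 0, 0, 0, 0, 0]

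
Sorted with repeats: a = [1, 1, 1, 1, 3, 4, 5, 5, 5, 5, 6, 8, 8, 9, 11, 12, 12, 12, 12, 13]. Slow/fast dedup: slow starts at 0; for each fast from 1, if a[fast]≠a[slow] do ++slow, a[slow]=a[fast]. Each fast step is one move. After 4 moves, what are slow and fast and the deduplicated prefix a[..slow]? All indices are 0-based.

slow=0 fast=1: a[fast]=1=a[slow] dup, fast++
slow=0 fast=2: a[fast]=1=a[slow] dup, fast++
slow=0 fast=3: a[fast]=1=a[slow] dup, fast++
slow=0 fast=4: a[fast]=3≠a[slow]=1 write a[1]=3, slow++,fast++

slow=1, fast=5, prefix=[1, 3]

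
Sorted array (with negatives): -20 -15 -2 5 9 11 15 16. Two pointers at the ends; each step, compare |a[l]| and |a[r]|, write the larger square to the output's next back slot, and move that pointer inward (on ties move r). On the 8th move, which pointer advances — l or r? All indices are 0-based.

r

l=0 r=7: |-20|>|16| out[7]=400, l++
l=1 r=7: |-15|<=|16| out[6]=256, r--
l=1 r=6: |-15|<=|15| out[5]=225, r--
l=1 r=5: |-15|>|11| out[4]=225, l++
l=2 r=5: |-2|<=|11| out[3]=121, r--
l=2 r=4: |-2|<=|9| out[2]=81, r--
l=2 r=3: |-2|<=|5| out[1]=25, r--
l=2 r=2: |-2|<=|-2| out[0]=4, r--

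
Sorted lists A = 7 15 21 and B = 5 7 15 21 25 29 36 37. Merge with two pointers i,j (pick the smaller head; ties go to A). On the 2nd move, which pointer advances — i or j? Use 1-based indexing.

[i=1,j=1] A[i]=7>B[j]=5 take 5 → j++
[i=1,j=2] A[i]=7<=B[j]=7 take 7 → i++

i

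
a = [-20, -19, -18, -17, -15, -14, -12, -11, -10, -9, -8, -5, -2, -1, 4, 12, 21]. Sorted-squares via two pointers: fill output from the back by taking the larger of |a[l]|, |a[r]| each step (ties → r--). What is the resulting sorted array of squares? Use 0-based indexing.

l=0 r=16: |-20|<=|21| out[16]=441, r--
l=0 r=15: |-20|>|12| out[15]=400, l++
l=1 r=15: |-19|>|12| out[14]=361, l++
l=2 r=15: |-18|>|12| out[13]=324, l++
l=3 r=15: |-17|>|12| out[12]=289, l++
l=4 r=15: |-15|>|12| out[11]=225, l++
l=5 r=15: |-14|>|12| out[10]=196, l++
l=6 r=15: |-12|<=|12| out[9]=144, r--
l=6 r=14: |-12|>|4| out[8]=144, l++
l=7 r=14: |-11|>|4| out[7]=121, l++
l=8 r=14: |-10|>|4| out[6]=100, l++
l=9 r=14: |-9|>|4| out[5]=81, l++
l=10 r=14: |-8|>|4| out[4]=64, l++
l=11 r=14: |-5|>|4| out[3]=25, l++
l=12 r=14: |-2|<=|4| out[2]=16, r--
l=12 r=13: |-2|>|-1| out[1]=4, l++
l=13 r=13: |-1|<=|-1| out[0]=1, r--

[1, 4, 16, 25, 64, 81, 100, 121, 144, 144, 196, 225, 289, 324, 361, 400, 441]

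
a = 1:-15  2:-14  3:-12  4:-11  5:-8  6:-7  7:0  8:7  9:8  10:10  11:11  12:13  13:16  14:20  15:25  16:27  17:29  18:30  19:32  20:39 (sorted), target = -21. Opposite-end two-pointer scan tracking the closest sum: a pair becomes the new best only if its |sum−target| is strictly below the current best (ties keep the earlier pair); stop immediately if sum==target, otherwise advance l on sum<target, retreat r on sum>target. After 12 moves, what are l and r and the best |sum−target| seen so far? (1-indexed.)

[1,20] -15+39=24 d=45 * → r--
[1,19] -15+32=17 d=38 * → r--
[1,18] -15+30=15 d=36 * → r--
[1,17] -15+29=14 d=35 * → r--
[1,16] -15+27=12 d=33 * → r--
[1,15] -15+25=10 d=31 * → r--
[1,14] -15+20=5 d=26 * → r--
[1,13] -15+16=1 d=22 * → r--
[1,12] -15+13=-2 d=19 * → r--
[1,11] -15+11=-4 d=17 * → r--
[1,10] -15+10=-5 d=16 * → r--
[1,9] -15+8=-7 d=14 * → r--

l=1, r=8, best |Δ|=14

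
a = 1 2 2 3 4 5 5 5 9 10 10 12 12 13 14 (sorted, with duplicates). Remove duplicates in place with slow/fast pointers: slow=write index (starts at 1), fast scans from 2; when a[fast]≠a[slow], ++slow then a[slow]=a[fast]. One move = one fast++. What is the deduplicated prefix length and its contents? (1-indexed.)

(s=1,f=2) a[fast]=2≠a[slow]=1 write a[2]=2 → slow++,fast++
(s=2,f=3) a[fast]=2=a[slow] dup → fast++
(s=2,f=4) a[fast]=3≠a[slow]=2 write a[3]=3 → slow++,fast++
(s=3,f=5) a[fast]=4≠a[slow]=3 write a[4]=4 → slow++,fast++
(s=4,f=6) a[fast]=5≠a[slow]=4 write a[5]=5 → slow++,fast++
(s=5,f=7) a[fast]=5=a[slow] dup → fast++
(s=5,f=8) a[fast]=5=a[slow] dup → fast++
(s=5,f=9) a[fast]=9≠a[slow]=5 write a[6]=9 → slow++,fast++
(s=6,f=10) a[fast]=10≠a[slow]=9 write a[7]=10 → slow++,fast++
(s=7,f=11) a[fast]=10=a[slow] dup → fast++
(s=7,f=12) a[fast]=12≠a[slow]=10 write a[8]=12 → slow++,fast++
(s=8,f=13) a[fast]=12=a[slow] dup → fast++
(s=8,f=14) a[fast]=13≠a[slow]=12 write a[9]=13 → slow++,fast++
(s=9,f=15) a[fast]=14≠a[slow]=13 write a[10]=14 → slow++,fast++

length 10; prefix = [1, 2, 3, 4, 5, 9, 10, 12, 13, 14]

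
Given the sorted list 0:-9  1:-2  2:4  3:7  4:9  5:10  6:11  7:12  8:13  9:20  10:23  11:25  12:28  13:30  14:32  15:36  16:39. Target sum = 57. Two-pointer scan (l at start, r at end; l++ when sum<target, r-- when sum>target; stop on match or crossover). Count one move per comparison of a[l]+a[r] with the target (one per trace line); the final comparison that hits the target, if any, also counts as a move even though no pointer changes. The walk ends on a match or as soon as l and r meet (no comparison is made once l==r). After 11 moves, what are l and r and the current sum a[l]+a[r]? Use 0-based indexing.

l=0 r=16: -9+39=30 <57, l++
l=1 r=16: -2+39=37 <57, l++
l=2 r=16: 4+39=43 <57, l++
l=3 r=16: 7+39=46 <57, l++
l=4 r=16: 9+39=48 <57, l++
l=5 r=16: 10+39=49 <57, l++
l=6 r=16: 11+39=50 <57, l++
l=7 r=16: 12+39=51 <57, l++
l=8 r=16: 13+39=52 <57, l++
l=9 r=16: 20+39=59 >57, r--
l=9 r=15: 20+36=56 <57, l++

l=10, r=15, sum=59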